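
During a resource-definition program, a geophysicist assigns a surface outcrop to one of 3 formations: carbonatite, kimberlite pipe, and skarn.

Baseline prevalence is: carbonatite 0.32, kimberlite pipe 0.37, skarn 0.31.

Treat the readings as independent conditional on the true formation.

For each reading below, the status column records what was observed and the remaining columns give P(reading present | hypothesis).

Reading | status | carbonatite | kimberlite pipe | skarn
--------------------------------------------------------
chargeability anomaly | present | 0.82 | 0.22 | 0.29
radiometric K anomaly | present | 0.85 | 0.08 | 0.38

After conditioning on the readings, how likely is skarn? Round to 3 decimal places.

Multiply each prior by the joint likelihood of the reading pattern:
  carbonatite: 0.32 × 0.82 × 0.85 = 0.22304
  kimberlite pipe: 0.37 × 0.22 × 0.08 = 0.006512
  skarn: 0.31 × 0.29 × 0.38 = 0.034162
Normalizing constant Z = 0.22304 + 0.006512 + 0.034162 = 0.26371.
P(skarn | evidence) = 0.034162 / 0.26371 ≈ 0.130.

0.130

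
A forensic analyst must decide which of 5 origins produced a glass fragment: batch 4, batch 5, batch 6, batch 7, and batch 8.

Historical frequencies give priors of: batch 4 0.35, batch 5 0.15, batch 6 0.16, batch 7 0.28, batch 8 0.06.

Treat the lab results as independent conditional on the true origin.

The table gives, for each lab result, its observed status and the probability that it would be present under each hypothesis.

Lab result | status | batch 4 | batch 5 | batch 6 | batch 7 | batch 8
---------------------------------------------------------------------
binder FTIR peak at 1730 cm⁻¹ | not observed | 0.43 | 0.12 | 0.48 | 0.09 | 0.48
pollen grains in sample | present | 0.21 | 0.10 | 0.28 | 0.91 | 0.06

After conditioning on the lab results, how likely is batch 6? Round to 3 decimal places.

By Bayes' rule with conditional independence, the unnormalized weight for each hypothesis is prior × ∏ likelihoods (using 1 − P(present | H) for each absent lab result):
  batch 4: 0.35 × (1 − 0.43) × 0.21 = 0.041895
  batch 5: 0.15 × (1 − 0.12) × 0.10 = 0.0132
  batch 6: 0.16 × (1 − 0.48) × 0.28 = 0.023296
  batch 7: 0.28 × (1 − 0.09) × 0.91 = 0.23187
  batch 8: 0.06 × (1 − 0.48) × 0.06 = 0.001872
Marginal likelihood of the evidence = 0.31213.
P(batch 6 | evidence) = 0.023296 / 0.31213 ≈ 0.075.

0.075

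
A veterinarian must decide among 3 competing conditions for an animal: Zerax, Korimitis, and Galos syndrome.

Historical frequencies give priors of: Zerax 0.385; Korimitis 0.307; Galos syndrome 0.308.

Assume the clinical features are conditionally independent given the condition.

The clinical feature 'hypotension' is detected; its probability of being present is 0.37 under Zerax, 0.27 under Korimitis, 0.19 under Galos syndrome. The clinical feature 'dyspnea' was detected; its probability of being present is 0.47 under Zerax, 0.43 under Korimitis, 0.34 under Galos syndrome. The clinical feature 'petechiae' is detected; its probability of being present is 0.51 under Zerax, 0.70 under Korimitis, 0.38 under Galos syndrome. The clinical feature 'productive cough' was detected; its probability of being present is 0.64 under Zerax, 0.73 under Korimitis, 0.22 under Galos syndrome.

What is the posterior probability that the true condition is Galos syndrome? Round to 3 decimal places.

Multiply each prior by the joint likelihood of the clinical feature pattern:
  Zerax: 0.385 × 0.37 × 0.47 × 0.51 × 0.64 = 0.021853
  Korimitis: 0.307 × 0.27 × 0.43 × 0.70 × 0.73 = 0.018213
  Galos syndrome: 0.308 × 0.19 × 0.34 × 0.38 × 0.22 = 0.0016634
The unnormalized weights sum to 0.04173.
P(Galos syndrome | evidence) = 0.0016634 / 0.04173 ≈ 0.040.

0.040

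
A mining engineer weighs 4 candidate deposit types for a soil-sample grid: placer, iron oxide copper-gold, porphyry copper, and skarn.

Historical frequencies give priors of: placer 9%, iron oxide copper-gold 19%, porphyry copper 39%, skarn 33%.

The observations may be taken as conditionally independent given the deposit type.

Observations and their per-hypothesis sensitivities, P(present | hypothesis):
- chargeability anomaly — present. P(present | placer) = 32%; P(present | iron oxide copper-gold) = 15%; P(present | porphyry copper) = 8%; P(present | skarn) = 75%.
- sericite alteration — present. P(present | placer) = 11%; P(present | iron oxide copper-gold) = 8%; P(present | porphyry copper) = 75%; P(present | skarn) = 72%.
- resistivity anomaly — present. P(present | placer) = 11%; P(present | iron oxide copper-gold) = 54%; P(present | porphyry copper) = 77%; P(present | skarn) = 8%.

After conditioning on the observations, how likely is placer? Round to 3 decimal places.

For each hypothesis, the unnormalized posterior weight is prior × product of the observation likelihoods:
  placer: 0.09 × 0.32 × 0.11 × 0.11 = 0.00034848
  iron oxide copper-gold: 0.19 × 0.15 × 0.08 × 0.54 = 0.0012312
  porphyry copper: 0.39 × 0.08 × 0.75 × 0.77 = 0.018018
  skarn: 0.33 × 0.75 × 0.72 × 0.08 = 0.014256
Normalizing constant Z = 0.00034848 + 0.0012312 + 0.018018 + 0.014256 = 0.033854.
P(placer | evidence) = 0.00034848 / 0.033854 ≈ 0.010.

0.010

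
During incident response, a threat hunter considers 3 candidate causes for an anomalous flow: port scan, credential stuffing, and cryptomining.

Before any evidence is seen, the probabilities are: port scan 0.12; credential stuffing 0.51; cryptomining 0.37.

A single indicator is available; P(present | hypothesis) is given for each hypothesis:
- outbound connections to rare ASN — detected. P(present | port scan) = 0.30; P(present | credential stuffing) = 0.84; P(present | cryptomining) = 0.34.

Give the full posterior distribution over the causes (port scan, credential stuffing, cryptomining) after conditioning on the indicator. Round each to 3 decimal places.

0.061, 0.726, 0.213

Multiply each prior by the likelihood of the indicator:
  port scan: 0.12 × 0.30 = 0.036
  credential stuffing: 0.51 × 0.84 = 0.4284
  cryptomining: 0.37 × 0.34 = 0.1258
Marginal likelihood of the evidence = 0.5902.
P(port scan | evidence) = 0.036 / 0.5902 ≈ 0.061
P(credential stuffing | evidence) = 0.4284 / 0.5902 ≈ 0.726
P(cryptomining | evidence) = 0.1258 / 0.5902 ≈ 0.213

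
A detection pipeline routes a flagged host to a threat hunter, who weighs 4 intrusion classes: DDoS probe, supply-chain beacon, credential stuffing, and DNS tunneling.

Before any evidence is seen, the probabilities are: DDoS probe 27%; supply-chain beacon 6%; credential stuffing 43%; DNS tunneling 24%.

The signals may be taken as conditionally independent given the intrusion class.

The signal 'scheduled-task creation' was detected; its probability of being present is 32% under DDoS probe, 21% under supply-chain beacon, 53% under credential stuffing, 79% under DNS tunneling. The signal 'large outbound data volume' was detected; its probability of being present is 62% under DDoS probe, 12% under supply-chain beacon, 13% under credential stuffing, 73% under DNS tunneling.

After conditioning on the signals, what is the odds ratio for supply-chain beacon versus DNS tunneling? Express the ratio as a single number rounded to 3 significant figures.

0.0109

Unnormalized posterior weight (prior times the signal likelihoods) for each of the two hypotheses:
  supply-chain beacon: 0.06 × 0.21 × 0.12 = 0.001512
  DNS tunneling: 0.24 × 0.79 × 0.73 = 0.13841
Odds(supply-chain beacon : DNS tunneling) = 0.001512 / 0.13841 ≈ 0.0109.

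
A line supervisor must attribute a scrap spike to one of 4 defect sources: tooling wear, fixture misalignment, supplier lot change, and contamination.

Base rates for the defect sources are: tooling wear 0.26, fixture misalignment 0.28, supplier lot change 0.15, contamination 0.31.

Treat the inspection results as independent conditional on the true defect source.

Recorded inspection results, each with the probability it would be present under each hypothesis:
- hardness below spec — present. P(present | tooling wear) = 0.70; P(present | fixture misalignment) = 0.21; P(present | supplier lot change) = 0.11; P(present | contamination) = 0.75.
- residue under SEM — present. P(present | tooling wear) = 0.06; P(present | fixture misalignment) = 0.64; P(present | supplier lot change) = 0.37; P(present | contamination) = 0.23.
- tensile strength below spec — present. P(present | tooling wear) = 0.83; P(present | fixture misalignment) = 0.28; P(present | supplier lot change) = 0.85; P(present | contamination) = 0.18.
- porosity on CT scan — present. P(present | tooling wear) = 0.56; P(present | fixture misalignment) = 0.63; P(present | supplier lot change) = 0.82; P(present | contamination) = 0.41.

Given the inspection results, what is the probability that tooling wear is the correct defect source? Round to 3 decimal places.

0.255

For each hypothesis, the unnormalized posterior weight is prior × product of the inspection result likelihoods:
  tooling wear: 0.26 × 0.70 × 0.06 × 0.83 × 0.56 = 0.0050756
  fixture misalignment: 0.28 × 0.21 × 0.64 × 0.28 × 0.63 = 0.0066383
  supplier lot change: 0.15 × 0.11 × 0.37 × 0.85 × 0.82 = 0.0042552
  contamination: 0.31 × 0.75 × 0.23 × 0.18 × 0.41 = 0.0039465
Normalizing constant Z = 0.0050756 + 0.0066383 + 0.0042552 + 0.0039465 = 0.019916.
P(tooling wear | evidence) = 0.0050756 / 0.019916 ≈ 0.255.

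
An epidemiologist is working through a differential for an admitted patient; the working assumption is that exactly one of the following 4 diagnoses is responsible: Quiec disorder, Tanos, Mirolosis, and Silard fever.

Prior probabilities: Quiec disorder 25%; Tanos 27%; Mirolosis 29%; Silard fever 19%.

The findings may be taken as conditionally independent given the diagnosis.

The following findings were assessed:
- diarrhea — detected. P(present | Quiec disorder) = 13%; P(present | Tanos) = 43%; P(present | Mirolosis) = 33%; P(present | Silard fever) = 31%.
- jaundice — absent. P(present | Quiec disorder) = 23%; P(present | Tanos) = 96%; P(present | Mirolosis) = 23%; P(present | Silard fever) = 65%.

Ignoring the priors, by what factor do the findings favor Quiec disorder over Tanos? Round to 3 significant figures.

The Bayes factor is the ratio of the joint likelihoods of the evidence pattern under the two hypotheses (using 1 − P(present | H) for each absent finding).
  Quiec disorder: 0.13 × (1 − 0.23) = 0.1001
  Tanos: 0.43 × (1 − 0.96) = 0.0172
Bayes factor = 0.1001 / 0.0172 ≈ 5.82

5.82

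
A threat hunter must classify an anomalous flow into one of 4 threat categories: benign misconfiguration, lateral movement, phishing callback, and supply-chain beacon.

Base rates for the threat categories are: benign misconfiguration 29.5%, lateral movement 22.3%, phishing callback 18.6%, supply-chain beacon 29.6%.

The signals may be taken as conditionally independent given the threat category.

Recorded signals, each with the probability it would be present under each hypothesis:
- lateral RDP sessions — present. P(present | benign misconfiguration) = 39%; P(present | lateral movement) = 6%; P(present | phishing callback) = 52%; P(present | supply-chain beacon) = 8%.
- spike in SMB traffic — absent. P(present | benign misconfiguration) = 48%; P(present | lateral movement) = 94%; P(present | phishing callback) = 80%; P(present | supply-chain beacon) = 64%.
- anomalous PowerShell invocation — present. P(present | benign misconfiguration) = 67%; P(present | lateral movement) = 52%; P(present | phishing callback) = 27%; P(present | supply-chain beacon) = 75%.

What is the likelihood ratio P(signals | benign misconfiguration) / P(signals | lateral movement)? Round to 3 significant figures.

The Bayes factor is the ratio of the joint likelihoods of the signal pattern under the two hypotheses (using 1 − P(present | H) for each absent signal).
  benign misconfiguration: 0.39 × (1 − 0.48) × 0.67 = 0.13588
  lateral movement: 0.06 × (1 − 0.94) × 0.52 = 0.001872
Bayes factor = 0.13588 / 0.001872 ≈ 72.6

72.6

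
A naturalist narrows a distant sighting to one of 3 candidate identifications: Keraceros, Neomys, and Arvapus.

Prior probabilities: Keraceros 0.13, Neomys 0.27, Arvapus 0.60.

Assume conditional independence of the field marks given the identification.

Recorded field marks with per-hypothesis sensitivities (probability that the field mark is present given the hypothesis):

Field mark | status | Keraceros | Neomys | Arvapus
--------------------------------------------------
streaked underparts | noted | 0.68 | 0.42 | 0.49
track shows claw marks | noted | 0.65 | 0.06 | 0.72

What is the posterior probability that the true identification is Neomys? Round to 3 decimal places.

0.025

For each hypothesis, the unnormalized posterior weight is prior × product of the field mark likelihoods:
  Keraceros: 0.13 × 0.68 × 0.65 = 0.05746
  Neomys: 0.27 × 0.42 × 0.06 = 0.006804
  Arvapus: 0.60 × 0.49 × 0.72 = 0.21168
Marginal likelihood of the evidence = 0.27594.
P(Neomys | evidence) = 0.006804 / 0.27594 ≈ 0.025.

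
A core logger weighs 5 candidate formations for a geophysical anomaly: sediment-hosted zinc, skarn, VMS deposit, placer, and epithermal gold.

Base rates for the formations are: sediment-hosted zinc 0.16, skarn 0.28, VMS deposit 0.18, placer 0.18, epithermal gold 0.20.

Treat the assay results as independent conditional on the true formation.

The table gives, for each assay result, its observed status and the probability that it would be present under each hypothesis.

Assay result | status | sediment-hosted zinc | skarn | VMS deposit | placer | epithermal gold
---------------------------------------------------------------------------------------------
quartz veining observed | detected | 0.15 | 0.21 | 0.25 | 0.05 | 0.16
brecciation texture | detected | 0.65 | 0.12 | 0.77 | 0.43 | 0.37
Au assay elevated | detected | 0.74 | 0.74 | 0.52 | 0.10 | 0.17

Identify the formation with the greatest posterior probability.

Multiply each prior by the joint likelihood of the assay result pattern:
  sediment-hosted zinc: 0.16 × 0.15 × 0.65 × 0.74 = 0.011544
  skarn: 0.28 × 0.21 × 0.12 × 0.74 = 0.0052214
  VMS deposit: 0.18 × 0.25 × 0.77 × 0.52 = 0.018018
  placer: 0.18 × 0.05 × 0.43 × 0.10 = 0.000387
  epithermal gold: 0.20 × 0.16 × 0.37 × 0.17 = 0.0020128
Normalizing constant Z = 0.011544 + 0.0052214 + 0.018018 + 0.000387 + 0.0020128 = 0.037183.
P(sediment-hosted zinc | evidence) ≈ 0.011544 / 0.037183 ≈ 0.310
P(skarn | evidence) ≈ 0.0052214 / 0.037183 ≈ 0.140
P(VMS deposit | evidence) ≈ 0.018018 / 0.037183 ≈ 0.485
P(placer | evidence) ≈ 0.000387 / 0.037183 ≈ 0.010
P(epithermal gold | evidence) ≈ 0.0020128 / 0.037183 ≈ 0.054
The largest is 0.485, so VMS deposit is most probable.

VMS deposit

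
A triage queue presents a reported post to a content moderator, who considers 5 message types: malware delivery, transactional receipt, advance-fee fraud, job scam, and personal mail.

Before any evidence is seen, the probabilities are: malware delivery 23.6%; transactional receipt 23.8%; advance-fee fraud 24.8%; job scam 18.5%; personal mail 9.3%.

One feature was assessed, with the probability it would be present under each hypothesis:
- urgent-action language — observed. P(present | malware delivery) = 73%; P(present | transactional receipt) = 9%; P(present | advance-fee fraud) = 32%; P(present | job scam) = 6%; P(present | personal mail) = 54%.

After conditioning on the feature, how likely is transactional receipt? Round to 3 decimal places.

For each hypothesis, the unnormalized posterior weight is prior × likelihood:
  malware delivery: 0.236 × 0.73 = 0.17228
  transactional receipt: 0.238 × 0.09 = 0.02142
  advance-fee fraud: 0.248 × 0.32 = 0.07936
  job scam: 0.185 × 0.06 = 0.0111
  personal mail: 0.093 × 0.54 = 0.05022
Normalizing constant Z = 0.17228 + 0.02142 + 0.07936 + 0.0111 + 0.05022 = 0.33438.
P(transactional receipt | evidence) = 0.02142 / 0.33438 ≈ 0.064.

0.064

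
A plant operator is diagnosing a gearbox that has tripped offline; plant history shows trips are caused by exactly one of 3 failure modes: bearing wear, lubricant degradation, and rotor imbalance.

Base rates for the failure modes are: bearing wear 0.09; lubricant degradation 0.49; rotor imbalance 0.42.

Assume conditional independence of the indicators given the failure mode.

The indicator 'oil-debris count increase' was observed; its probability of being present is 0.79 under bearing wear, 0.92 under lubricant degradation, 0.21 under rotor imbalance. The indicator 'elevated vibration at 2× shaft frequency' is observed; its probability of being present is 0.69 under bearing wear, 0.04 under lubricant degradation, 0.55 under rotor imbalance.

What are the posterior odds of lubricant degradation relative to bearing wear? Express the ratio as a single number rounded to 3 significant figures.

Unnormalized posterior weight (prior times the indicator likelihoods) for each of the two hypotheses:
  lubricant degradation: 0.49 × 0.92 × 0.04 = 0.018032
  bearing wear: 0.09 × 0.79 × 0.69 = 0.049059
Posterior odds = 0.018032 / 0.049059 ≈ 0.368.

0.368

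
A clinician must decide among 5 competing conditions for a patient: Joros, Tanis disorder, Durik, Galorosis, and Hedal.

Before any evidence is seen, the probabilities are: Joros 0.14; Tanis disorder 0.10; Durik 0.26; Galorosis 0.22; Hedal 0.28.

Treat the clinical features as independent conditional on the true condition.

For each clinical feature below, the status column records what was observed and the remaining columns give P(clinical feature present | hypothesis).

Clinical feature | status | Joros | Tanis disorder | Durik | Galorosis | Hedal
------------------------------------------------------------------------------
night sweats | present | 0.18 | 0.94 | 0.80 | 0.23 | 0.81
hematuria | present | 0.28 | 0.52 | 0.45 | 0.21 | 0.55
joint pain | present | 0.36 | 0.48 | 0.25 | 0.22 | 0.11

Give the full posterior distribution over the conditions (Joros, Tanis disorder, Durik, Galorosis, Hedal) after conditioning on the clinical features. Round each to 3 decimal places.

Multiply each prior by the joint likelihood of the clinical feature pattern:
  Joros: 0.14 × 0.18 × 0.28 × 0.36 = 0.0025402
  Tanis disorder: 0.10 × 0.94 × 0.52 × 0.48 = 0.023462
  Durik: 0.26 × 0.80 × 0.45 × 0.25 = 0.0234
  Galorosis: 0.22 × 0.23 × 0.21 × 0.22 = 0.0023377
  Hedal: 0.28 × 0.81 × 0.55 × 0.11 = 0.013721
The unnormalized weights sum to 0.065462.
P(Joros | evidence) = 0.0025402 / 0.065462 ≈ 0.039
P(Tanis disorder | evidence) = 0.023462 / 0.065462 ≈ 0.358
P(Durik | evidence) = 0.0234 / 0.065462 ≈ 0.357
P(Galorosis | evidence) = 0.0023377 / 0.065462 ≈ 0.036
P(Hedal | evidence) = 0.013721 / 0.065462 ≈ 0.210

0.039, 0.358, 0.357, 0.036, 0.210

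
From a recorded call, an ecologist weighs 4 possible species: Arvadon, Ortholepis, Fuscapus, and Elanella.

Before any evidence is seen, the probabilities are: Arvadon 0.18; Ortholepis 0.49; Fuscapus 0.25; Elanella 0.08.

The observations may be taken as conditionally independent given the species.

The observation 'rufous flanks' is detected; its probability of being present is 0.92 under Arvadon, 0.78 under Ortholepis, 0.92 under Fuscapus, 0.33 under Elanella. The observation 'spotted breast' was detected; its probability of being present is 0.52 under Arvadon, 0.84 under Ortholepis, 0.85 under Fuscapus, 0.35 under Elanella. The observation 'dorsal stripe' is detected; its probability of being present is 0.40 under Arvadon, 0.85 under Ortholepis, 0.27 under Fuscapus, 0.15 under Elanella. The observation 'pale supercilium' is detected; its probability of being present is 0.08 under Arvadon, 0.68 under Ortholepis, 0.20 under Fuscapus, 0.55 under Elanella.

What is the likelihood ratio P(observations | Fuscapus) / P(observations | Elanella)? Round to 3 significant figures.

Take the product of per-observation likelihoods under each hypothesis, then divide.
  Fuscapus: 0.92 × 0.85 × 0.27 × 0.20 = 0.042228
  Elanella: 0.33 × 0.35 × 0.15 × 0.55 = 0.0095287
Bayes factor = 0.042228 / 0.0095287 ≈ 4.43

4.43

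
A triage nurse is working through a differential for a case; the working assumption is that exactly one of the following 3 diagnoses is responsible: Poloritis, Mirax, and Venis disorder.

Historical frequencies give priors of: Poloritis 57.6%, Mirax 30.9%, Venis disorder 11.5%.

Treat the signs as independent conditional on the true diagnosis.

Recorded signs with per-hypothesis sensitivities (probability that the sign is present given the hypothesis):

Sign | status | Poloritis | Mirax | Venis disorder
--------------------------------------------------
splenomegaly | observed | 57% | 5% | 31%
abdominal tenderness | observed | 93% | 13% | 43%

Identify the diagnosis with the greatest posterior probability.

By Bayes' rule with conditional independence, the unnormalized weight for each hypothesis is prior × ∏ likelihoods:
  Poloritis: 0.576 × 0.57 × 0.93 = 0.30534
  Mirax: 0.309 × 0.05 × 0.13 = 0.0020085
  Venis disorder: 0.115 × 0.31 × 0.43 = 0.01533
The unnormalized weights sum to 0.32268.
P(Poloritis | evidence) ≈ 0.30534 / 0.32268 ≈ 0.946
P(Mirax | evidence) ≈ 0.0020085 / 0.32268 ≈ 0.006
P(Venis disorder | evidence) ≈ 0.01533 / 0.32268 ≈ 0.048
The largest is 0.946, so Poloritis is most probable.

Poloritis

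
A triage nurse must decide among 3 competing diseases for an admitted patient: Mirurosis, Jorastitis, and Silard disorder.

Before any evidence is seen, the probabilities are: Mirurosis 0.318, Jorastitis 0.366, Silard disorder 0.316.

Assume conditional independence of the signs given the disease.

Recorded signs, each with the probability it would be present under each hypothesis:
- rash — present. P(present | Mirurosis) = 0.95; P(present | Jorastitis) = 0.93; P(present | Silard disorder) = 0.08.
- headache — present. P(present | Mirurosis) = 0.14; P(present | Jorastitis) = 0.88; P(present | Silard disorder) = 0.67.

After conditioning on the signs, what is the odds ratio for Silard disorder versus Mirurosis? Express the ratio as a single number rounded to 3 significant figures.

Posterior odds equal prior odds times the likelihood ratio; only the two competing hypotheses matter.
  Silard disorder: 0.316 × 0.08 × 0.67 = 0.016938
  Mirurosis: 0.318 × 0.95 × 0.14 = 0.042294
Posterior odds = 0.016938 / 0.042294 ≈ 0.400.

0.400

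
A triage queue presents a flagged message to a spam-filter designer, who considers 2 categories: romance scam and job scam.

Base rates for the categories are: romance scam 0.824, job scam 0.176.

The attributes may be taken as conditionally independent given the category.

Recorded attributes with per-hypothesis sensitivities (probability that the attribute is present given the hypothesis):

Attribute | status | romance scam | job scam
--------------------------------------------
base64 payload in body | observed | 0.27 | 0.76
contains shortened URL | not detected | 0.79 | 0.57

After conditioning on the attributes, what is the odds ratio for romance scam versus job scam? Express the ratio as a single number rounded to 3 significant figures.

0.812

Unnormalized posterior weight (prior times the attribute likelihoods) for each of the two hypotheses (using 1 − P(present | H) for each absent attribute):
  romance scam: 0.824 × 0.27 × (1 − 0.79) = 0.046721
  job scam: 0.176 × 0.76 × (1 − 0.57) = 0.057517
Posterior odds = 0.046721 / 0.057517 ≈ 0.812.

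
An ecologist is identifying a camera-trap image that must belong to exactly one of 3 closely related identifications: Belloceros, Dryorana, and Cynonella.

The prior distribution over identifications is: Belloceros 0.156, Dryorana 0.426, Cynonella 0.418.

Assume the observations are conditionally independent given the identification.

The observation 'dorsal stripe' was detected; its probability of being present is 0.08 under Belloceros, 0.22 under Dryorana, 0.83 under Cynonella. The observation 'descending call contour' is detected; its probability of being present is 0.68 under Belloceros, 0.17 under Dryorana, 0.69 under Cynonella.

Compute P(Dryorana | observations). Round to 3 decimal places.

0.060

For each hypothesis, the unnormalized posterior weight is prior × product of the observation likelihoods:
  Belloceros: 0.156 × 0.08 × 0.68 = 0.0084864
  Dryorana: 0.426 × 0.22 × 0.17 = 0.015932
  Cynonella: 0.418 × 0.83 × 0.69 = 0.23939
Marginal likelihood of the evidence = 0.26381.
P(Dryorana | evidence) = 0.015932 / 0.26381 ≈ 0.060.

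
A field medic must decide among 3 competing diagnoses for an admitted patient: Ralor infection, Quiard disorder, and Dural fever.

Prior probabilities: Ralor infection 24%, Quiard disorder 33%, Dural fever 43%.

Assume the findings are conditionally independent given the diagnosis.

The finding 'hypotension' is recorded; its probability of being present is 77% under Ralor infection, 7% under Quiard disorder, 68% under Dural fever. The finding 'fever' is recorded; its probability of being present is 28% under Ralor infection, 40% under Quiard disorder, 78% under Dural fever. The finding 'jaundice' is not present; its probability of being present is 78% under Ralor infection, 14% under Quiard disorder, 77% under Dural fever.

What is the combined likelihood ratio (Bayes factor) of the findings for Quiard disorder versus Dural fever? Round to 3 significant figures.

Take the product of per-finding likelihoods under each hypothesis (using 1 − P(present | H) for each absent finding), then divide.
  Quiard disorder: 0.07 × 0.40 × (1 − 0.14) = 0.02408
  Dural fever: 0.68 × 0.78 × (1 − 0.77) = 0.12199
Bayes factor = 0.02408 / 0.12199 ≈ 0.197

0.197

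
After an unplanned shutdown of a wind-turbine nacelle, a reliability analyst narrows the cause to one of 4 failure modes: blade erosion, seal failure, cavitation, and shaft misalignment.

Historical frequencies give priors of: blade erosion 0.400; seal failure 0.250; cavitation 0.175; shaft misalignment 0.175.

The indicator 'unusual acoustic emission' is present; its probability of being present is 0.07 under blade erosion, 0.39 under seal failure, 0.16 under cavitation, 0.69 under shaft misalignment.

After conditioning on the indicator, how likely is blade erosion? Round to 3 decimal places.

0.102

For each hypothesis, the unnormalized posterior weight is prior × likelihood:
  blade erosion: 0.400 × 0.07 = 0.028
  seal failure: 0.250 × 0.39 = 0.0975
  cavitation: 0.175 × 0.16 = 0.028
  shaft misalignment: 0.175 × 0.69 = 0.12075
Marginal likelihood of the evidence = 0.27425.
P(blade erosion | evidence) = 0.028 / 0.27425 ≈ 0.102.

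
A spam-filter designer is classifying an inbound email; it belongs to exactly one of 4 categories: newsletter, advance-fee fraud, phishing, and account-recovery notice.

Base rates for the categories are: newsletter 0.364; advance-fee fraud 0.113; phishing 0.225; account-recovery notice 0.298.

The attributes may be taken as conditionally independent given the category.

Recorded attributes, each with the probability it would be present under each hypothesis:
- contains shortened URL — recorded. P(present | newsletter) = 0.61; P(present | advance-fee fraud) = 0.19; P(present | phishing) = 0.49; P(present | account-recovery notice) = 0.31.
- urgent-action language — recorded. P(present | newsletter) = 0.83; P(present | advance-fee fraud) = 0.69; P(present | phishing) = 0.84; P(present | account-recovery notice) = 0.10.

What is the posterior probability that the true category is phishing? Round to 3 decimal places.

0.308

Multiply each prior by the joint likelihood of the attribute pattern:
  newsletter: 0.364 × 0.61 × 0.83 = 0.18429
  advance-fee fraud: 0.113 × 0.19 × 0.69 = 0.014814
  phishing: 0.225 × 0.49 × 0.84 = 0.09261
  account-recovery notice: 0.298 × 0.31 × 0.10 = 0.009238
Marginal likelihood of the evidence = 0.30096.
P(phishing | evidence) = 0.09261 / 0.30096 ≈ 0.308.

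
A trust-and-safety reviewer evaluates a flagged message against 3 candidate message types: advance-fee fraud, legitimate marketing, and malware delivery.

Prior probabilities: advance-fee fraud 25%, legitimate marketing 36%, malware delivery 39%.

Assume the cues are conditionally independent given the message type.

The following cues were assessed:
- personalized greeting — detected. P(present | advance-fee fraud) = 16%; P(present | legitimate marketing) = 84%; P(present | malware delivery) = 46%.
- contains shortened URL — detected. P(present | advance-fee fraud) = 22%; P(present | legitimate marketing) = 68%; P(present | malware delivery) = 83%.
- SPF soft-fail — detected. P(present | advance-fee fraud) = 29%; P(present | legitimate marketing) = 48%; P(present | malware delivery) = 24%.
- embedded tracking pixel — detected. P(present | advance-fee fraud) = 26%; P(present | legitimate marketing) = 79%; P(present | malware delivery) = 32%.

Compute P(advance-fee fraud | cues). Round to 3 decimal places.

For each hypothesis, the unnormalized posterior weight is prior × product of the cue likelihoods:
  advance-fee fraud: 0.25 × 0.16 × 0.22 × 0.29 × 0.26 = 0.00066352
  legitimate marketing: 0.36 × 0.84 × 0.68 × 0.48 × 0.79 = 0.077976
  malware delivery: 0.39 × 0.46 × 0.83 × 0.24 × 0.32 = 0.011436
The unnormalized weights sum to 0.090075.
P(advance-fee fraud | evidence) = 0.00066352 / 0.090075 ≈ 0.007.

0.007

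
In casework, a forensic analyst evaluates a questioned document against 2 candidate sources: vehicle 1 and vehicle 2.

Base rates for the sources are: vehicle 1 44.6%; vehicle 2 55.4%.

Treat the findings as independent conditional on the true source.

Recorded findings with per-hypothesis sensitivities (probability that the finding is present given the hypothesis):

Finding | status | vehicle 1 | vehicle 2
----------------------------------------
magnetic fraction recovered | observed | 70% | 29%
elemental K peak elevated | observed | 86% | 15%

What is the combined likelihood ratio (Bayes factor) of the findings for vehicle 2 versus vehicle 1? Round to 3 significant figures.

The Bayes factor is the ratio of the joint likelihoods of the evidence pattern under the two hypotheses.
  vehicle 2: 0.29 × 0.15 = 0.0435
  vehicle 1: 0.70 × 0.86 = 0.602
Bayes factor = 0.0435 / 0.602 ≈ 0.0723

0.0723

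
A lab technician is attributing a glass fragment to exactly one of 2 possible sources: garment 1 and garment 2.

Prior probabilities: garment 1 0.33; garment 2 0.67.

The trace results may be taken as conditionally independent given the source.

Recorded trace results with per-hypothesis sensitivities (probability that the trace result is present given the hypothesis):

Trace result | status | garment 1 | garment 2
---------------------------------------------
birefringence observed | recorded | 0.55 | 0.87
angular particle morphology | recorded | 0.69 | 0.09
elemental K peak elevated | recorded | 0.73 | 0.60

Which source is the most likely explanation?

garment 1

By Bayes' rule with conditional independence, the unnormalized weight for each hypothesis is prior × ∏ likelihoods:
  garment 1: 0.33 × 0.55 × 0.69 × 0.73 = 0.091422
  garment 2: 0.67 × 0.87 × 0.09 × 0.60 = 0.031477
Normalizing constant Z = 0.091422 + 0.031477 = 0.1229.
P(garment 1 | evidence) ≈ 0.091422 / 0.1229 ≈ 0.744
P(garment 2 | evidence) ≈ 0.031477 / 0.1229 ≈ 0.256
The largest is 0.744, so garment 1 is most probable.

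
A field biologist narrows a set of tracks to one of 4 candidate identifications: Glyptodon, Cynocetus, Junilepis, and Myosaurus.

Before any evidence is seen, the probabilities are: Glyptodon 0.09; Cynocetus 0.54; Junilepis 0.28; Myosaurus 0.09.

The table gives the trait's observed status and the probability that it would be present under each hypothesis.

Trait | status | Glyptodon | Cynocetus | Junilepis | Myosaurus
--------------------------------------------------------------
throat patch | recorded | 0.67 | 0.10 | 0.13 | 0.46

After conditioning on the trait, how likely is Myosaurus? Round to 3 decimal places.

For each hypothesis, the unnormalized posterior weight is prior × likelihood:
  Glyptodon: 0.09 × 0.67 = 0.0603
  Cynocetus: 0.54 × 0.10 = 0.054
  Junilepis: 0.28 × 0.13 = 0.0364
  Myosaurus: 0.09 × 0.46 = 0.0414
Normalizing constant Z = 0.0603 + 0.054 + 0.0364 + 0.0414 = 0.1921.
P(Myosaurus | evidence) = 0.0414 / 0.1921 ≈ 0.216.

0.216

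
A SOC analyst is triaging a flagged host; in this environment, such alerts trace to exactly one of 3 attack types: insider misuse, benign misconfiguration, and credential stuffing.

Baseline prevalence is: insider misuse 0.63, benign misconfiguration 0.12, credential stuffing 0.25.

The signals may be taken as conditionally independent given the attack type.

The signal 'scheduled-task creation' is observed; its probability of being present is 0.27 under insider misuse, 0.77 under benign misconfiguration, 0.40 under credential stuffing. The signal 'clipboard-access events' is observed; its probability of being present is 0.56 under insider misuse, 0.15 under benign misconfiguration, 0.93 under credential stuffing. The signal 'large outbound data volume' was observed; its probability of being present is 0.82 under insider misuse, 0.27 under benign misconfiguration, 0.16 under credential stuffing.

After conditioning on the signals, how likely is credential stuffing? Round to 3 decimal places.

0.154

By Bayes' rule with conditional independence, the unnormalized weight for each hypothesis is prior × ∏ likelihoods:
  insider misuse: 0.63 × 0.27 × 0.56 × 0.82 = 0.07811
  benign misconfiguration: 0.12 × 0.77 × 0.15 × 0.27 = 0.0037422
  credential stuffing: 0.25 × 0.40 × 0.93 × 0.16 = 0.01488
The unnormalized weights sum to 0.096732.
P(credential stuffing | evidence) = 0.01488 / 0.096732 ≈ 0.154.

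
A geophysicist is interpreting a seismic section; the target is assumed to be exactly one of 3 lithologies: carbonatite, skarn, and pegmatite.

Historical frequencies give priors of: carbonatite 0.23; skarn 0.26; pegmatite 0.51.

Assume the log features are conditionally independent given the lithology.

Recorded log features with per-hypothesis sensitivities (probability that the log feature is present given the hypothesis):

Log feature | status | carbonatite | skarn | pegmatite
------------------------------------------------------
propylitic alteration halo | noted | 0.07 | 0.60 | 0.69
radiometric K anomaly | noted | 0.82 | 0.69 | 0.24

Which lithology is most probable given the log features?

Multiply each prior by the joint likelihood of the log feature pattern:
  carbonatite: 0.23 × 0.07 × 0.82 = 0.013202
  skarn: 0.26 × 0.60 × 0.69 = 0.10764
  pegmatite: 0.51 × 0.69 × 0.24 = 0.084456
Marginal likelihood of the evidence = 0.2053.
P(carbonatite | evidence) ≈ 0.013202 / 0.2053 ≈ 0.064
P(skarn | evidence) ≈ 0.10764 / 0.2053 ≈ 0.524
P(pegmatite | evidence) ≈ 0.084456 / 0.2053 ≈ 0.411
The largest is 0.524, so skarn is most probable.

skarn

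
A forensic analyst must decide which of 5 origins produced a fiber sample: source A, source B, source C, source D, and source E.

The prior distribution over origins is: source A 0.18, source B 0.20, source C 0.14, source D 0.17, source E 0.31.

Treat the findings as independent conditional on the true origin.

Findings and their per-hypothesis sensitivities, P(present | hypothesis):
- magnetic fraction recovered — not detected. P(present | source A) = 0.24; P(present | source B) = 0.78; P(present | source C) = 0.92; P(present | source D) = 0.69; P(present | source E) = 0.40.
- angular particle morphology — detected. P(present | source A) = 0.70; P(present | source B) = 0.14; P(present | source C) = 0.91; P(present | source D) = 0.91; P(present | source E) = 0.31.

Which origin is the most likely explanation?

source A

Multiply each prior by the joint likelihood of the evidence pattern (using 1 − P(present | H) for each absent finding):
  source A: 0.18 × (1 − 0.24) × 0.70 = 0.09576
  source B: 0.20 × (1 − 0.78) × 0.14 = 0.00616
  source C: 0.14 × (1 − 0.92) × 0.91 = 0.010192
  source D: 0.17 × (1 − 0.69) × 0.91 = 0.047957
  source E: 0.31 × (1 − 0.40) × 0.31 = 0.05766
The unnormalized weights sum to 0.21773.
P(source A | evidence) ≈ 0.09576 / 0.21773 ≈ 0.440
P(source B | evidence) ≈ 0.00616 / 0.21773 ≈ 0.028
P(source C | evidence) ≈ 0.010192 / 0.21773 ≈ 0.047
P(source D | evidence) ≈ 0.047957 / 0.21773 ≈ 0.220
P(source E | evidence) ≈ 0.05766 / 0.21773 ≈ 0.265
The largest is 0.440, so source A is most probable.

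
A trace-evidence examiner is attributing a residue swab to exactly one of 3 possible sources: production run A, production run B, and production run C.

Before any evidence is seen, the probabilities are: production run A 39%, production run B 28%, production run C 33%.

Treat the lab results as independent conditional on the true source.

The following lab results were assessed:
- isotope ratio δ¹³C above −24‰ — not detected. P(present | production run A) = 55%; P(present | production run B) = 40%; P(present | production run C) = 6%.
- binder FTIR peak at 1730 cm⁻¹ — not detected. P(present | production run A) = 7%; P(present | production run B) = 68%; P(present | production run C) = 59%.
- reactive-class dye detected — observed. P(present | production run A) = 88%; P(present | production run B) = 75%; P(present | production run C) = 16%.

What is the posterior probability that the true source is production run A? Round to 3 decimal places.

0.703

Multiply each prior by the joint likelihood of the lab result pattern (using 1 − P(present | H) for each absent lab result):
  production run A: 0.39 × (1 − 0.55) × (1 − 0.07) × 0.88 = 0.14363
  production run B: 0.28 × (1 − 0.40) × (1 − 0.68) × 0.75 = 0.04032
  production run C: 0.33 × (1 − 0.06) × (1 − 0.59) × 0.16 = 0.020349
Marginal likelihood of the evidence = 0.2043.
P(production run A | evidence) = 0.14363 / 0.2043 ≈ 0.703.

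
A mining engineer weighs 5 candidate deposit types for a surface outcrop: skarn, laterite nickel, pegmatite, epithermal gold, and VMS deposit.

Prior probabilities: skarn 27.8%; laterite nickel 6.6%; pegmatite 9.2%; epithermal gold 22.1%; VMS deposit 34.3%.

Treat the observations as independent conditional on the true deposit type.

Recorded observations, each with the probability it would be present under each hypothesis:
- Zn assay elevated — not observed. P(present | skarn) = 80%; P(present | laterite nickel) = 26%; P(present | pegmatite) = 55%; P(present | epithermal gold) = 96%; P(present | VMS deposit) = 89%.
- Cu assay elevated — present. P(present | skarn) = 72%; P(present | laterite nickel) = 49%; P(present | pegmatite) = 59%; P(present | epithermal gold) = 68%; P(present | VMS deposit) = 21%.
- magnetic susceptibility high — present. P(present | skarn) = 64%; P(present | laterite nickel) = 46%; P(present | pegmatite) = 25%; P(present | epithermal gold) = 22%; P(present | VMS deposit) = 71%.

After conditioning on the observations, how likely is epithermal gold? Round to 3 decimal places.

0.027

By Bayes' rule with conditional independence, the unnormalized weight for each hypothesis is prior × ∏ likelihoods (using 1 − P(present | H) for each absent observation):
  skarn: 0.278 × (1 − 0.80) × 0.72 × 0.64 = 0.02562
  laterite nickel: 0.066 × (1 − 0.26) × 0.49 × 0.46 = 0.011009
  pegmatite: 0.092 × (1 − 0.55) × 0.59 × 0.25 = 0.0061065
  epithermal gold: 0.221 × (1 − 0.96) × 0.68 × 0.22 = 0.0013225
  VMS deposit: 0.343 × (1 − 0.89) × 0.21 × 0.71 = 0.0056255
The unnormalized weights sum to 0.049684.
P(epithermal gold | evidence) = 0.0013225 / 0.049684 ≈ 0.027.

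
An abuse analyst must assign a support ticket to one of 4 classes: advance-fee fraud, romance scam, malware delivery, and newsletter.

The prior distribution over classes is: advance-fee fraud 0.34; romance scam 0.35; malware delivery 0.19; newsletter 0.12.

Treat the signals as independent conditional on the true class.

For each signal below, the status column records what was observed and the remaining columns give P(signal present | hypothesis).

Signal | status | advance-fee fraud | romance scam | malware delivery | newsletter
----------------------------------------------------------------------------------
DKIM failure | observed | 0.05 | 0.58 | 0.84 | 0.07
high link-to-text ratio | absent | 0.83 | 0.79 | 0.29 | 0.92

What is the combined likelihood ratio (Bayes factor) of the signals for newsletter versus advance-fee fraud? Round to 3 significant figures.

Joint likelihood of the signal pattern under each hypothesis (using 1 − P(present | H) for each absent signal):
  newsletter: 0.07 × (1 − 0.92) = 0.0056
  advance-fee fraud: 0.05 × (1 − 0.83) = 0.0085
Bayes factor = 0.0056 / 0.0085 ≈ 0.659

0.659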